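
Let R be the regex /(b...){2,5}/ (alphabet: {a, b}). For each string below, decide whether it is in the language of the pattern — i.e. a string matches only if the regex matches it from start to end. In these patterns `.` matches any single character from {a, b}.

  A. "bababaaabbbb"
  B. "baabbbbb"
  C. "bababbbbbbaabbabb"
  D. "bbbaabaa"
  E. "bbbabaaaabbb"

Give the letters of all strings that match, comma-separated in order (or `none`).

A → match
B → match
C → no match
D → no match
E → no match

A, B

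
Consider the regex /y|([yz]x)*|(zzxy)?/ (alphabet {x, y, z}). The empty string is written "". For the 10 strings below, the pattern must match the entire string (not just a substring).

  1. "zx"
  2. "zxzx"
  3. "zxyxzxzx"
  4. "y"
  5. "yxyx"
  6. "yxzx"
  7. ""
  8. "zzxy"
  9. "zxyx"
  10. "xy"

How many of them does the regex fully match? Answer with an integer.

1 → match
2 → match
3 → match
4 → match
5 → match
6 → match
7 → match
8 → match
9 → match
10 → no match
Total matched: 9

9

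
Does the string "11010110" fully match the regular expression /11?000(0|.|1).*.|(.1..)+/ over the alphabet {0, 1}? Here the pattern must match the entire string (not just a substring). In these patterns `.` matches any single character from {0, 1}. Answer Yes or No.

Yes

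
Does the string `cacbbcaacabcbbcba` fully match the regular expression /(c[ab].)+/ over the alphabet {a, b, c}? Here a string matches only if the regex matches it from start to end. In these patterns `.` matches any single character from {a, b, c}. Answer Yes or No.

No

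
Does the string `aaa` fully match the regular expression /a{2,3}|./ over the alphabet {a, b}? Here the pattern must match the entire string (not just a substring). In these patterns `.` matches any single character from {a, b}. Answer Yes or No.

Yes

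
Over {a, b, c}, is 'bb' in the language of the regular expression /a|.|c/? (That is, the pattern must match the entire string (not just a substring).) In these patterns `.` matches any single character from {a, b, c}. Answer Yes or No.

No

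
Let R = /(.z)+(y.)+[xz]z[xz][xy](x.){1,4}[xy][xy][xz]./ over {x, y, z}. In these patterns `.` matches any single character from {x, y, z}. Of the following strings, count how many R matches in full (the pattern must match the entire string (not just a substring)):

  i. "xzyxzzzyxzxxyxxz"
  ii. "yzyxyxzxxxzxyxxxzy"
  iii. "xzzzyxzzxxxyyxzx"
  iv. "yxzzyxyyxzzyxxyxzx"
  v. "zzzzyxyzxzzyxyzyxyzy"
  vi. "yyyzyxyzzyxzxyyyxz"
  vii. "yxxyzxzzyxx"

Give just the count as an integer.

i → match
ii → no match
iii → match
iv → no match
v → no match
vi → no match
vii → no match
Total matched: 2

2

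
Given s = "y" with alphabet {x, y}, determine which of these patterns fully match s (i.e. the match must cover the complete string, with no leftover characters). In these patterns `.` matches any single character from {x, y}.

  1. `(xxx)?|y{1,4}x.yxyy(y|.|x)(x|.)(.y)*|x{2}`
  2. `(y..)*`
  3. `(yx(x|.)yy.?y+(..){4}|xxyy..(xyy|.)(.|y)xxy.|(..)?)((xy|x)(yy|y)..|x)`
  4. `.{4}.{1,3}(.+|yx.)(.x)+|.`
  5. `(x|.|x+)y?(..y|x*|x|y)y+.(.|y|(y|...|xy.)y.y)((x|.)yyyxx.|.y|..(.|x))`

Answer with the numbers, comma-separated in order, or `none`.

1 → no match
2 → no match
3 → no match
4 → match
5 → no match

4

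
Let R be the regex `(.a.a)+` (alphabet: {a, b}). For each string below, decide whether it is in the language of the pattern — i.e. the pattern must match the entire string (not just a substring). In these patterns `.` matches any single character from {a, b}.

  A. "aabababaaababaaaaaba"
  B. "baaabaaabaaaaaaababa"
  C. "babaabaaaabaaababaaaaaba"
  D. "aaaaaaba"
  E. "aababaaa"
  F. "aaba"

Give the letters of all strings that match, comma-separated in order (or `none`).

A → match
B → match
C → no match
D → match
E → match
F → match

A, B, D, E, F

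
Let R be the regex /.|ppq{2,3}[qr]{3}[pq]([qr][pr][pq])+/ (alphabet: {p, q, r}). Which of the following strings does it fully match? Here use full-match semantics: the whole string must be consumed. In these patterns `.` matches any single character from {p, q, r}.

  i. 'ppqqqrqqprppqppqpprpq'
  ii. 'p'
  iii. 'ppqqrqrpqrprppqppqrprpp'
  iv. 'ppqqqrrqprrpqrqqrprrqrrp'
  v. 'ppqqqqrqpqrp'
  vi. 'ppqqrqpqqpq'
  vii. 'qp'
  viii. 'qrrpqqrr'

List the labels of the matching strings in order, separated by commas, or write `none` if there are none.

i → match
ii → match
iii → match
iv → match
v → match
vi → no match
vii → no match
viii → no match

i, ii, iii, iv, v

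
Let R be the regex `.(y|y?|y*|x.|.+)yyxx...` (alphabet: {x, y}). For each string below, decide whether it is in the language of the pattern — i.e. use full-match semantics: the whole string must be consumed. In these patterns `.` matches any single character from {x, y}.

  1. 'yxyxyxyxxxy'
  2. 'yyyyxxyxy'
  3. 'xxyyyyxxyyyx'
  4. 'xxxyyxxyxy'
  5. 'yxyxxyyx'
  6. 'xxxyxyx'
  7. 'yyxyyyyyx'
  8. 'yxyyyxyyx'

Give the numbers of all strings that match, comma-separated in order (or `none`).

1. 'yxyxyxyxxxy' → no match
2. 'yyyyxxyxy' → match
3. 'xxyyyyxxyyyx' → no match
4. 'xxxyyxxyxy' → match
5. 'yxyxxyyx' → no match
6. 'xxxyxyx' → no match
7. 'yyxyyyyyx' → no match
8. 'yxyyyxyyx' → no match

2, 4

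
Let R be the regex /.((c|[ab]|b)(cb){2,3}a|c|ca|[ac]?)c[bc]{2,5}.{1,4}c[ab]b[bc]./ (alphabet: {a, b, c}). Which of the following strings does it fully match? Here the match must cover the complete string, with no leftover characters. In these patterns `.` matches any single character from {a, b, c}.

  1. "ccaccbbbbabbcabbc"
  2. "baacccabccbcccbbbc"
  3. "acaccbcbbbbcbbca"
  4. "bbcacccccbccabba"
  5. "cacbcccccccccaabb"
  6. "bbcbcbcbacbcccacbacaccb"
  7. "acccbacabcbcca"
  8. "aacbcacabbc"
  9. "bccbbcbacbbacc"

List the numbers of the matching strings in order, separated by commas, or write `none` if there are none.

1 → match
2 → no match
3 → match
4 → no match
5 → no match
6 → no match
7 → no match
8 → match
9 → no match

1, 3, 8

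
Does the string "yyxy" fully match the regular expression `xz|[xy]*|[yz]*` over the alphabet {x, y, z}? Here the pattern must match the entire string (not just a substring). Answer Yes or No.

Yes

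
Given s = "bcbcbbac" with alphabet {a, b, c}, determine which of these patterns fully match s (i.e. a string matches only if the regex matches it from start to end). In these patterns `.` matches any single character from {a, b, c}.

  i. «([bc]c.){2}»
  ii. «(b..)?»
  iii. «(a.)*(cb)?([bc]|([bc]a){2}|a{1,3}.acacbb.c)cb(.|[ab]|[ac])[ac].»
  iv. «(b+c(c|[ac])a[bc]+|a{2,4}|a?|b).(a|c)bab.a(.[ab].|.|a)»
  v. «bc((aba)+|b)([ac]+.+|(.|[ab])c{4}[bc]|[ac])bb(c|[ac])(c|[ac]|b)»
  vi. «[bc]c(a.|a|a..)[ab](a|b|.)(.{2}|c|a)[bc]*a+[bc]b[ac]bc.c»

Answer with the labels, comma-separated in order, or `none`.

i → no match
ii → no match
iii → no match
iv → no match
v → match
vi → no match

v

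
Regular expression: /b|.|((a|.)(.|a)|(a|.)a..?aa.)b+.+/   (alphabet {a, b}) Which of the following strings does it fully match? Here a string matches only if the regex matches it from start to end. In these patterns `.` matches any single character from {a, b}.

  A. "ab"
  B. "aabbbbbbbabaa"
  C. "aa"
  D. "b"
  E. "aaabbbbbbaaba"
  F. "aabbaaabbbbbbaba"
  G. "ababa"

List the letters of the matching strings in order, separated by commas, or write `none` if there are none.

B, D, F

A → no match
B → match
C → no match
D → match
E → no match
F → match
G → no match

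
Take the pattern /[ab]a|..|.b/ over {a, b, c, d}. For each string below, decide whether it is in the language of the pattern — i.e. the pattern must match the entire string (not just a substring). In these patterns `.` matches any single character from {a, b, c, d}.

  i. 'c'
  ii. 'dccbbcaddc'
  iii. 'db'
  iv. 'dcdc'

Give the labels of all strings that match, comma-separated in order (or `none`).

iii

i → no match
ii → no match
iii → match
iv → no match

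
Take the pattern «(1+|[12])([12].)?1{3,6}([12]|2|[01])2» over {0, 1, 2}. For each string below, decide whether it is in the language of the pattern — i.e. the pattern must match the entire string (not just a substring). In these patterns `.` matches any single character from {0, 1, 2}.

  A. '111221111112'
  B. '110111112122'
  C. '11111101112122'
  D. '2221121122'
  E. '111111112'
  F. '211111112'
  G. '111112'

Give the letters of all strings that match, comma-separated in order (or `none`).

A, E, F, G

A → match
B → no match
C → no match
D → no match
E → match
F → match
G → match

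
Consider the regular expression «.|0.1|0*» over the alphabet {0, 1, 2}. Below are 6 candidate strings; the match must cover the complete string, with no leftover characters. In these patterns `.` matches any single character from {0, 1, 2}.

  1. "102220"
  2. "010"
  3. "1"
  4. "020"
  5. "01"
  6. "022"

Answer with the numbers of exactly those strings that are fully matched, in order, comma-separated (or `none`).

3

1 → no match
2 → no match
3 → match
4 → no match
5 → no match
6 → no match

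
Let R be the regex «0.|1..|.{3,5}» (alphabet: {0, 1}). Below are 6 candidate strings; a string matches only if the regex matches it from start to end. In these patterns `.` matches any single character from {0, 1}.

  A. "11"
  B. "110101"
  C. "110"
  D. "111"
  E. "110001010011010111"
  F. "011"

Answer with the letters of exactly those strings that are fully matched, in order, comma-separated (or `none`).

C, D, F

A → no match
B → no match
C → match
D → match
E → no match
F → match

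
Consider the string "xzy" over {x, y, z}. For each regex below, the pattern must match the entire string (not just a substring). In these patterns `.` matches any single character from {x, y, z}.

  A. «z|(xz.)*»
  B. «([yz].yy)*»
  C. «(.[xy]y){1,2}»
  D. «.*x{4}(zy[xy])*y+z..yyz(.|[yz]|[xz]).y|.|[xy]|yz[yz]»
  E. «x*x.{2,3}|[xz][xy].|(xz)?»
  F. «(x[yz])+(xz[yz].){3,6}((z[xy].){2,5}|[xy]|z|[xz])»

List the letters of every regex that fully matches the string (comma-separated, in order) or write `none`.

A, E

A → match
B → no match
C → no match
D → no match
E → match
F → no match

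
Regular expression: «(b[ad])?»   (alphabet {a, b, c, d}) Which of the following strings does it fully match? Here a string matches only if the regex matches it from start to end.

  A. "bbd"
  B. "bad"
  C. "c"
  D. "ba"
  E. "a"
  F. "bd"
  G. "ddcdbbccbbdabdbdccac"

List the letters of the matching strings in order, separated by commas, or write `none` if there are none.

D, F

A. "bbd" → no match
B. "bad" → no match
C. "c" → no match
D. "ba" → match
E. "a" → no match
F. "bd" → match
G → no match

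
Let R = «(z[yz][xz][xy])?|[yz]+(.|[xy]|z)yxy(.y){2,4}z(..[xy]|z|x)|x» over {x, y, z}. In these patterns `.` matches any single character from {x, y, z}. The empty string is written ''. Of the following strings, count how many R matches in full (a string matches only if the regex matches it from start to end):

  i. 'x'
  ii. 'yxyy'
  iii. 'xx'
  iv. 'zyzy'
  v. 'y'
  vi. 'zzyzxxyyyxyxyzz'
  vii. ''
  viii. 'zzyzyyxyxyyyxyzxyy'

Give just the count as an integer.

i → match
ii → no match
iii → no match
iv → match
v → no match
vi → no match
vii → match
viii → match
Total matched: 4

4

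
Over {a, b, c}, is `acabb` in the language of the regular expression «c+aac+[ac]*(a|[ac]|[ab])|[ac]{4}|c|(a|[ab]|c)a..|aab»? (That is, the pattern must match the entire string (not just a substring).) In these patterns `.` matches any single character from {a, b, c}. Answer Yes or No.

No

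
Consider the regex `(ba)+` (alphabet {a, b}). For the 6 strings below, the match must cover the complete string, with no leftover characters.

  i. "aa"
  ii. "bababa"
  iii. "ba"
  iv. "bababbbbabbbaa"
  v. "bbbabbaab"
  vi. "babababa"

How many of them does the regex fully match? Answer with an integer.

i → no match — must start with "ba"
ii → match
iii → match
iv → no match — must end with "ba"
v → no match — must start with "ba"
vi → match
Total matched: 3

3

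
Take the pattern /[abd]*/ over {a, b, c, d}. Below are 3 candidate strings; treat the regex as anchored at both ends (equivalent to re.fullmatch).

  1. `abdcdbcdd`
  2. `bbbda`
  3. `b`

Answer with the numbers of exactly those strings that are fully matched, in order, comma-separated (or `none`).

2, 3

1 → no match
2 → match
3 → match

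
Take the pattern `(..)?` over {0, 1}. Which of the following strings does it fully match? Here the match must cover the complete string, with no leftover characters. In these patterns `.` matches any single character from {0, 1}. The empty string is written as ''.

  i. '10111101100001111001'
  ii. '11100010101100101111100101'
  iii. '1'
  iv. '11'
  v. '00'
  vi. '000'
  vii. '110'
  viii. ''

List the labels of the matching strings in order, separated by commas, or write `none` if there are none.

iv, v, viii

i → no match
ii → no match
iii → no match
iv → match
v → match
vi → no match
vii → no match
viii → match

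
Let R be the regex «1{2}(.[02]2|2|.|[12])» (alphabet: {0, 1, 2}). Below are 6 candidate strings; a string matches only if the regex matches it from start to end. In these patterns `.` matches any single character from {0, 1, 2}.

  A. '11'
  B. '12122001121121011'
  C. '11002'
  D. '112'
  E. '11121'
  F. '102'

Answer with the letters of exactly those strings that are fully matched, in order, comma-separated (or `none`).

A → no match
B → no match
C → match
D → match
E → no match
F → no match

C, D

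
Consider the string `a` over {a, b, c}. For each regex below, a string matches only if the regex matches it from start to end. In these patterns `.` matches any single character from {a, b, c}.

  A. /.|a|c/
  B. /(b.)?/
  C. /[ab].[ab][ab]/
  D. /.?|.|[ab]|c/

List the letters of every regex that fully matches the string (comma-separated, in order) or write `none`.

A, D

A → match
B → no match
C → no match
D → match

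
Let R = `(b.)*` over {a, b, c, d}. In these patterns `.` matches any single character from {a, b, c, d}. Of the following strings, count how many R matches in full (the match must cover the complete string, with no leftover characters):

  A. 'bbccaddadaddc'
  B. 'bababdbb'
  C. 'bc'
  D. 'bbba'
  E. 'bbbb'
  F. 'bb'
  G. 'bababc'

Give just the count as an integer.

6

A → no match
B → match
C → match
D → match
E → match
F → match
G → match
Total matched: 6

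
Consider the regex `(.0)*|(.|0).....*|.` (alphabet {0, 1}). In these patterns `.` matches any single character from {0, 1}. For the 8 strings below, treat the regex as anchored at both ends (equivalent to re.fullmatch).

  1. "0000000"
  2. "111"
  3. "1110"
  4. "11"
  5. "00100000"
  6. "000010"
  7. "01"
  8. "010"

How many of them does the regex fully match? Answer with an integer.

1 → match
2 → no match
3 → no match
4 → no match
5 → match
6 → match
7 → no match
8 → no match
Total matched: 3

3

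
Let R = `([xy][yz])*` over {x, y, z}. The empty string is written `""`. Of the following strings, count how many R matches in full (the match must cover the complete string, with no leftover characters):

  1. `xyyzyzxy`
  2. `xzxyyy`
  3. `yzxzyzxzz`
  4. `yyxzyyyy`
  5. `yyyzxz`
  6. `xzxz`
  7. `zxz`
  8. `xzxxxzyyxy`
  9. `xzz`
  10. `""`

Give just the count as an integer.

1 → match
2 → match
3 → no match
4 → match
5 → match
6 → match
7 → no match
8 → no match
9 → no match
10 → match
Total matched: 6

6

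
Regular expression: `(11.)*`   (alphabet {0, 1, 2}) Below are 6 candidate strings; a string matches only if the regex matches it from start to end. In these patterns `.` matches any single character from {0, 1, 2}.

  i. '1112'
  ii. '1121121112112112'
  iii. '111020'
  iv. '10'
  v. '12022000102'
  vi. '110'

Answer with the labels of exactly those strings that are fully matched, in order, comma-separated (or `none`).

vi

i. '1112' → no match
ii → no match
iii. '111020' → no match
iv. '10' → no match
v. '12022000102' → no match
vi. '110' → match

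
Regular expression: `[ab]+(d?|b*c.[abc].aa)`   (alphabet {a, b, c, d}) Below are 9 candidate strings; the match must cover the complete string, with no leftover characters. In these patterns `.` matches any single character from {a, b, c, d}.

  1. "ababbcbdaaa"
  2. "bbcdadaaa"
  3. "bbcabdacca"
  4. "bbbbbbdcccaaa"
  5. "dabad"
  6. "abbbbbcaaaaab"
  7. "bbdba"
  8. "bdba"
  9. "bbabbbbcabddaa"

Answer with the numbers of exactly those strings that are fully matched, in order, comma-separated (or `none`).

1 → no match
2 → no match
3 → no match
4 → no match
5 → no match
6 → no match
7 → no match
8 → no match
9 → no match

none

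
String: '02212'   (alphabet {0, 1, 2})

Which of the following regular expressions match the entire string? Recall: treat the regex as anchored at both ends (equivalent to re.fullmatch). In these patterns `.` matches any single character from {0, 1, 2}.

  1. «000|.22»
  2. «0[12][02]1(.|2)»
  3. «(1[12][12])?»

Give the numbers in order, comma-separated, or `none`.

2

1 → no match
2 → match
3 → no match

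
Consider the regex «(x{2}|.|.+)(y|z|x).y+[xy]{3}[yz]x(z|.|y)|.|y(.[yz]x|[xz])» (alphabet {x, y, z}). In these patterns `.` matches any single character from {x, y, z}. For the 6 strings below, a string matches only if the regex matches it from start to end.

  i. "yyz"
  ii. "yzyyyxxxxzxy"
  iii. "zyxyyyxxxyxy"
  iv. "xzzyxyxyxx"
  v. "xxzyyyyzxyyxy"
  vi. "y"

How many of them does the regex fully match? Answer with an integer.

i → no match
ii → no match
iii → match
iv → match
v → no match
vi → match
Total matched: 3

3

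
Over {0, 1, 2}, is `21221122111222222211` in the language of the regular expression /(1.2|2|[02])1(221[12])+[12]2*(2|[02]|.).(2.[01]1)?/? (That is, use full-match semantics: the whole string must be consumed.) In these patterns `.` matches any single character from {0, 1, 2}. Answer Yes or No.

Yes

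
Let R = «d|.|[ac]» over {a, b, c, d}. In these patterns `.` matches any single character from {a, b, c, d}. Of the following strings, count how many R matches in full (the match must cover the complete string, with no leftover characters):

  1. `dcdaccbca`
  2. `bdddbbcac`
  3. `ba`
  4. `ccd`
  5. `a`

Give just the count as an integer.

1

1 → no match
2 → no match
3 → no match
4 → no match
5 → match
Total matched: 1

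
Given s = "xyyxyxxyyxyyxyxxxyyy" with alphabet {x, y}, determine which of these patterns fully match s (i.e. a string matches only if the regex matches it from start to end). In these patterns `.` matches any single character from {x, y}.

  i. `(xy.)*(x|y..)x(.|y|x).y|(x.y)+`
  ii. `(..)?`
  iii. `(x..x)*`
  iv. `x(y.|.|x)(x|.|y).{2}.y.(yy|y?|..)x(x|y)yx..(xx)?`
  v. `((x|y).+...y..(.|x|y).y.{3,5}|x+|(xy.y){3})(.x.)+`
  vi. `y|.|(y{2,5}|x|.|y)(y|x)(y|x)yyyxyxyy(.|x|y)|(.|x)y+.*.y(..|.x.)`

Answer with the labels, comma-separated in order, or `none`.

i, vi

i → match
ii → no match
iii → no match
iv → no match
v → no match
vi → match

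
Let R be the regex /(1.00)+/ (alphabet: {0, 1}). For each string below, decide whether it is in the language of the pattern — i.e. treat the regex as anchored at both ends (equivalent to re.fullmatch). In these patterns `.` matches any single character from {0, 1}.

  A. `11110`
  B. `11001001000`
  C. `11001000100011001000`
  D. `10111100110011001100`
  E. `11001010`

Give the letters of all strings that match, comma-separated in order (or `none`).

C

A → no match — must end with `00`
B → no match
C → match
D → no match
E → no match — must end with `00`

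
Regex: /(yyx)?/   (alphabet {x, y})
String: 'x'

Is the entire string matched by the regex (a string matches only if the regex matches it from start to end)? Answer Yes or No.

No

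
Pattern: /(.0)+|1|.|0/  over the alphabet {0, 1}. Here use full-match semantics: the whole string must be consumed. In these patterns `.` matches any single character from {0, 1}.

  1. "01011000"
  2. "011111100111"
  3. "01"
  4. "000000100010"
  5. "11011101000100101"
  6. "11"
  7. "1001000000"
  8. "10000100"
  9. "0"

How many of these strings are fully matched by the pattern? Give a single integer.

2

1 → no match
2 → no match
3 → no match
4 → match
5 → no match
6 → no match
7 → no match
8 → no match
9 → match
Total matched: 2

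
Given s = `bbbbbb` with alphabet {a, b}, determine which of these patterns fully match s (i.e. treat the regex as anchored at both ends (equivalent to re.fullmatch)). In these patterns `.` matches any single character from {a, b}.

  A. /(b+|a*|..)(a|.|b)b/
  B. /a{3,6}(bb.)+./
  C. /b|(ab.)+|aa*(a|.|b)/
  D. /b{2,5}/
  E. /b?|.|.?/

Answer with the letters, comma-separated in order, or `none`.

A → match
B → no match — must start with `a`
C → no match
D → no match
E → no match

A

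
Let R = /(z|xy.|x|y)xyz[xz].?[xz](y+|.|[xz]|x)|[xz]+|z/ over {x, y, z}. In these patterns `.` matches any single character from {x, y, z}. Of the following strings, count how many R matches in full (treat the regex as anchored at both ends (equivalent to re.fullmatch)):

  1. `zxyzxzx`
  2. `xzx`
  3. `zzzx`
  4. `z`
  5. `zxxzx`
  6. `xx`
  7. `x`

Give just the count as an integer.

1 → match
2 → match
3 → match
4 → match
5 → match
6 → match
7 → match
Total matched: 7

7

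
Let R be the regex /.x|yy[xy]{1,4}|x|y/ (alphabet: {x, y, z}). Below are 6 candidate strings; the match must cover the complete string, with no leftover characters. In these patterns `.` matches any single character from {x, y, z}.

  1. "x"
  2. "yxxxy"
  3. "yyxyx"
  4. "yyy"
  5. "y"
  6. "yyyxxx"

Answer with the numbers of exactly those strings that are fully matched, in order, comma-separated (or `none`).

1, 3, 4, 5, 6

1. "x" → match
2. "yxxxy" → no match
3. "yyxyx" → match
4. "yyy" → match
5. "y" → match
6. "yyyxxx" → match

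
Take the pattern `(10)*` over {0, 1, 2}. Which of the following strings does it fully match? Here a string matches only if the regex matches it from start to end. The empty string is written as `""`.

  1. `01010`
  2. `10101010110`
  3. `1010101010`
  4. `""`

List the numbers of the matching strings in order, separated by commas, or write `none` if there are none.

1. `01010` → no match
2. `10101010110` → no match
3. `1010101010` → match
4. `""` → match

3, 4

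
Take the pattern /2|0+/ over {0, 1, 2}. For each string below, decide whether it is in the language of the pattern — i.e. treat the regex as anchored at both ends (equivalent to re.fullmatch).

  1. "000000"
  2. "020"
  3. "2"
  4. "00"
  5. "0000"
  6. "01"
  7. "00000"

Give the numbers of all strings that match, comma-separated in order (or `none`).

1, 3, 4, 5, 7

1. "000000" → match
2. "020" → no match
3. "2" → match
4. "00" → match
5. "0000" → match
6. "01" → no match
7. "00000" → match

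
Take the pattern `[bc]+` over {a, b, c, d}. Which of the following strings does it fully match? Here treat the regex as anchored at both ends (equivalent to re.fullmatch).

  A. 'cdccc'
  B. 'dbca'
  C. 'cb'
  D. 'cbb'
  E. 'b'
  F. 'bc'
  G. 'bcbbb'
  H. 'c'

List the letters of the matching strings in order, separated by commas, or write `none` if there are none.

A → no match
B → no match
C → match
D → match
E → match
F → match
G → match
H → match

C, D, E, F, G, H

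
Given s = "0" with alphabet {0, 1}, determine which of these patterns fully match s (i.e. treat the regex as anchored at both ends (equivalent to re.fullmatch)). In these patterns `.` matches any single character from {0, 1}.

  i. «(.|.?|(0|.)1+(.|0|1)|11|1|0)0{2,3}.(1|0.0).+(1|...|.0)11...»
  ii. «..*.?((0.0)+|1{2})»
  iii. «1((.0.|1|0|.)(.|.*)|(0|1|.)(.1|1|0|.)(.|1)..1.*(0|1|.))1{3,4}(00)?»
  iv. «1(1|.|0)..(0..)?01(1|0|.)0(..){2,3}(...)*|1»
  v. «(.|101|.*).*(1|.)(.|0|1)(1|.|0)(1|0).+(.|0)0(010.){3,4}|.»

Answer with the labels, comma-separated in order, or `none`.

v

i → no match
ii → no match
iii → no match — must start with "1"
iv → no match — must start with "1"
v → match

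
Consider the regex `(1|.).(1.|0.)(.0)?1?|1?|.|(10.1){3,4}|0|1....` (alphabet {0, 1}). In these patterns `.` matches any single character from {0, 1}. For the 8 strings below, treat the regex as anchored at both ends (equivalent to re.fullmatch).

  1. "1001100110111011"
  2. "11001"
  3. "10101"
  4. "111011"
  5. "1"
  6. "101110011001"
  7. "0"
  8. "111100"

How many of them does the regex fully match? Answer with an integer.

7

1 → match
2. "11001" → match
3. "10101" → match
4. "111011" → no match
5. "1" → match
6. "101110011001" → match
7. "0" → match
8. "111100" → match
Total matched: 7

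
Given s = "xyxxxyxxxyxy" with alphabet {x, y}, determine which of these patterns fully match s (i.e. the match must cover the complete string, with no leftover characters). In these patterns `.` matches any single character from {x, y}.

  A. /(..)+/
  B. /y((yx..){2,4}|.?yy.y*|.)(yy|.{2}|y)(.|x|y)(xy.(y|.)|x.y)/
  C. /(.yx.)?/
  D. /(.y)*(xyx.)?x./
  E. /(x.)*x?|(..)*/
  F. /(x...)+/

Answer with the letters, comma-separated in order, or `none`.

A → match
B → no match — must start with "y"
C → no match
D → no match
E → match
F → match

A, E, F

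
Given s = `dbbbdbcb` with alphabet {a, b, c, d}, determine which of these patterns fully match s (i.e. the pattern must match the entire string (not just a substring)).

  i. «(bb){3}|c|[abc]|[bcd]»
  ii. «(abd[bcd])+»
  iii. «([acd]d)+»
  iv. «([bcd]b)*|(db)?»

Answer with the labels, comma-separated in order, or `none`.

i → no match
ii → no match — must start with `abd`
iii → no match — must end with `d`
iv → match

iv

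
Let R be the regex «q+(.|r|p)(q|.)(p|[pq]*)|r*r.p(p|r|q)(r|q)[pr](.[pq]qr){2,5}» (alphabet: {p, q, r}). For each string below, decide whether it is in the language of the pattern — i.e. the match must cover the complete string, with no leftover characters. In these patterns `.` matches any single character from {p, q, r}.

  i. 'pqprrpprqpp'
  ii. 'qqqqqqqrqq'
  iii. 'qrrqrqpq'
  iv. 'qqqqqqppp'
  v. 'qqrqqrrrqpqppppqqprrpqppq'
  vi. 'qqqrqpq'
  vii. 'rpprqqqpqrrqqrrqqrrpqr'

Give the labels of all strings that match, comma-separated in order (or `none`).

i → no match
ii → match
iii → no match
iv → match
v → no match
vi → match
vii → no match

ii, iv, vi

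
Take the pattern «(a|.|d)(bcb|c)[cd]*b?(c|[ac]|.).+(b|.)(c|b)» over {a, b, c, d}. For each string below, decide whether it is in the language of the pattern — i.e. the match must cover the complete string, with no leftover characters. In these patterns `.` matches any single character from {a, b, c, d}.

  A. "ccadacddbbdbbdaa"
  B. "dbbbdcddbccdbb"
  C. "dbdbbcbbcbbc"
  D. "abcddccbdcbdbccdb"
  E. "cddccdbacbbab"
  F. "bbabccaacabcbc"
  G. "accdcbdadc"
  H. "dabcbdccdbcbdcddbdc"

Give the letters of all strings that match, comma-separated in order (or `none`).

A → no match
B → no match
C → no match
D → no match
E → no match
F → no match
G → match
H → no match

G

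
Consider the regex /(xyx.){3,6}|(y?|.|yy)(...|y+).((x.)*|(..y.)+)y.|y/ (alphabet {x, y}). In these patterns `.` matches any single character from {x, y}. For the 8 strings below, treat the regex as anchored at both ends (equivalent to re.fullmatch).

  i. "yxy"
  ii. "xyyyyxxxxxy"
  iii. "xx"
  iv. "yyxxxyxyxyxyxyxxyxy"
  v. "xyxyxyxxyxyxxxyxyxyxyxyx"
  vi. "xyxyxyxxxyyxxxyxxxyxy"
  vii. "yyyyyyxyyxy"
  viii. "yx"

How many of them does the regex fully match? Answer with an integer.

0

i → no match
ii → no match
iii → no match
iv → no match
v → no match
vi → no match
vii → no match
viii → no match
Total matched: 0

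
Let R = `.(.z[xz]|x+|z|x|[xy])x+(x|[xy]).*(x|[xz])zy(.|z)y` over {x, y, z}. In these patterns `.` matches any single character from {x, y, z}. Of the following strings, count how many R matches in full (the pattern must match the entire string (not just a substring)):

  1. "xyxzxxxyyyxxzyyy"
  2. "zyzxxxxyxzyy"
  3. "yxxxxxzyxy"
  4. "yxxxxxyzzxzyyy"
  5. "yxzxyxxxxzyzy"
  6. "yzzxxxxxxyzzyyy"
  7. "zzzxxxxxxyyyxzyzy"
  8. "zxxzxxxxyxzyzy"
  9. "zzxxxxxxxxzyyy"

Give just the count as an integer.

1 → no match
2 → no match
3 → match
4 → match
5 → no match
6 → match
7 → match
8 → no match
9 → match
Total matched: 5

5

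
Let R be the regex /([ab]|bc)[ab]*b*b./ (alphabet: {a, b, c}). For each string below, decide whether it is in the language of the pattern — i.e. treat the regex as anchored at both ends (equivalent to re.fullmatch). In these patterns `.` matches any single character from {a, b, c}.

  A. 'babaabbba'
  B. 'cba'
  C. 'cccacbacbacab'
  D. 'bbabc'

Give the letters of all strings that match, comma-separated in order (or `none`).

A, D

A → match
B → no match
C → no match
D → match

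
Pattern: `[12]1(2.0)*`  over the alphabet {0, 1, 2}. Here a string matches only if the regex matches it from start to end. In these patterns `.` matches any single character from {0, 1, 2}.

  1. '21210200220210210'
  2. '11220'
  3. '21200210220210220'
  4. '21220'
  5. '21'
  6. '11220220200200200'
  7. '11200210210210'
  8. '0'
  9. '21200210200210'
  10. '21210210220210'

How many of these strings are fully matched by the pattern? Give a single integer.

1 → match
2. '11220' → match
3 → match
4. '21220' → match
5. '21' → match
6 → match
7 → match
8. '0' → no match
9 → match
10 → match
Total matched: 9

9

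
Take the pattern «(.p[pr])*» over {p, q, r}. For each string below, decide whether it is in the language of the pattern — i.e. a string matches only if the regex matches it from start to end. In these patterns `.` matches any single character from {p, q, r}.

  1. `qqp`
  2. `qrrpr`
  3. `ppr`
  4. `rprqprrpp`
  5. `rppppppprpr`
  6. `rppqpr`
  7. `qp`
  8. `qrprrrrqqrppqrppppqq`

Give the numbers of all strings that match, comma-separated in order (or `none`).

1. `qqp` → no match
2. `qrrpr` → no match
3. `ppr` → match
4. `rprqprrpp` → match
5. `rppppppprpr` → no match
6. `rppqpr` → match
7. `qp` → no match
8 → no match

3, 4, 6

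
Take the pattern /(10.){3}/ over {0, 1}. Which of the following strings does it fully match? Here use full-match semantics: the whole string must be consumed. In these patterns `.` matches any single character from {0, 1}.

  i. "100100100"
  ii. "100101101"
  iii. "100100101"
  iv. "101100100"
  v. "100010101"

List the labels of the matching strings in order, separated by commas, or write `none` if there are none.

i → match
ii → match
iii → match
iv → match
v → no match

i, ii, iii, iv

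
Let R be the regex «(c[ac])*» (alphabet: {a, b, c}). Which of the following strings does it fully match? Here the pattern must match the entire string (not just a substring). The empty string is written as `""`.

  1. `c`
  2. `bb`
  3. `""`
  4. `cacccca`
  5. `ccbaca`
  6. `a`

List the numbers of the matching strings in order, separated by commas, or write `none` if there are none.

3

1 → no match
2 → no match
3 → match
4 → no match
5 → no match
6 → no match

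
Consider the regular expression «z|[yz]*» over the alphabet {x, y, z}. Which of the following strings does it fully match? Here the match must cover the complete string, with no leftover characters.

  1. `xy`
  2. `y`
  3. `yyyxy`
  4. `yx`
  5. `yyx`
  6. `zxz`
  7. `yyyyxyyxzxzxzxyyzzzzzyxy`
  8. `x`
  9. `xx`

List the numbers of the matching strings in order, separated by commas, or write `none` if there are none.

2

1 → no match
2 → match
3 → no match
4 → no match
5 → no match
6 → no match
7 → no match
8 → no match
9 → no match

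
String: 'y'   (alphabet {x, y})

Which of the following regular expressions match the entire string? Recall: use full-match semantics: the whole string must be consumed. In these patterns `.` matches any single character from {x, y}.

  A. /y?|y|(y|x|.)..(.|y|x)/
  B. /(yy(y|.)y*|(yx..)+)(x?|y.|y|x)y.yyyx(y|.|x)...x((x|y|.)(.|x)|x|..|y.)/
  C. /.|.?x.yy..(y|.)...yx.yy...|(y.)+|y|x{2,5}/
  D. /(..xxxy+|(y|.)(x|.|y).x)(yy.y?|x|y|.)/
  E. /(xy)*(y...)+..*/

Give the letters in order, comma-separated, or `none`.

A, C

A → match
B → no match
C → match
D → no match
E → no match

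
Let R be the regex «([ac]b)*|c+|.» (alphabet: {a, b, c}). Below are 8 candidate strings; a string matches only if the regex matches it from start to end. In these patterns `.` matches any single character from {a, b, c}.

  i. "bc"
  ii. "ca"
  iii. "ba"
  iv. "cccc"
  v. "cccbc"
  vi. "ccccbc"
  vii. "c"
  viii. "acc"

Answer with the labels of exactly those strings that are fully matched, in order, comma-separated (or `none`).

iv, vii

i → no match
ii → no match
iii → no match
iv → match
v → no match
vi → no match
vii → match
viii → no match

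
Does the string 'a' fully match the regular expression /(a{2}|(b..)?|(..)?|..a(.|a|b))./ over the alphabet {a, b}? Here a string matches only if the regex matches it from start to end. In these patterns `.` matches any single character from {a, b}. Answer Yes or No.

Yes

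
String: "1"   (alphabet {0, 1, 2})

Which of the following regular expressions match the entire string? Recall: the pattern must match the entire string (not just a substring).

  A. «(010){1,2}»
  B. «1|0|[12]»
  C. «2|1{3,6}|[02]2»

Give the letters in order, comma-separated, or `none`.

B

A → no match — must start with "010"
B → match
C → no match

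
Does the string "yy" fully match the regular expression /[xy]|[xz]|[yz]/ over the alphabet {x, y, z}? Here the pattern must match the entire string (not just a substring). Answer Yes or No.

No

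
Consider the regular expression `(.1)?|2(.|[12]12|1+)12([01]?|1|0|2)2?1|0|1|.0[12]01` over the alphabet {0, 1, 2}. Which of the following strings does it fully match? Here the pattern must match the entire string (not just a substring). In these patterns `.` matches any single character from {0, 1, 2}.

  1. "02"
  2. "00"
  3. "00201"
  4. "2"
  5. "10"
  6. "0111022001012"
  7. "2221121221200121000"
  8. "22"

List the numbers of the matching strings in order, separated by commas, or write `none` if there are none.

1 → no match
2 → no match
3 → match
4 → no match
5 → no match
6 → no match
7 → no match
8 → no match

3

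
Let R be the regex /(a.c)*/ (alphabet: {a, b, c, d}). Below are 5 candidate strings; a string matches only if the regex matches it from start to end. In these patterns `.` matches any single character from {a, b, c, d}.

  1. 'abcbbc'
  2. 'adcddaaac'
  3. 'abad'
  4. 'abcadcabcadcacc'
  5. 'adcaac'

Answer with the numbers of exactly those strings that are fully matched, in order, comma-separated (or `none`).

4, 5

1. 'abcbbc' → no match
2. 'adcddaaac' → no match
3. 'abad' → no match
4 → match
5. 'adcaac' → match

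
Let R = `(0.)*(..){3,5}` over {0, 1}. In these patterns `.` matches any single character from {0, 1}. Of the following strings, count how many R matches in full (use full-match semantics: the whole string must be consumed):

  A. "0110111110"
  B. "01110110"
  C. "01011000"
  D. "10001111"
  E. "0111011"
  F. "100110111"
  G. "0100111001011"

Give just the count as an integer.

A → match
B → match
C → match
D → match
E → no match
F → no match
G → no match
Total matched: 4

4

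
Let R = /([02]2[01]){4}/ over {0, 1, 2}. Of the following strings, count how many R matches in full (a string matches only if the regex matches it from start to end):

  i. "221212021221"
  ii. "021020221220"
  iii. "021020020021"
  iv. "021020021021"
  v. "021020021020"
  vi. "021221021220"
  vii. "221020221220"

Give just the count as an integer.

6

i → no match
ii → match
iii → match
iv → match
v → match
vi → match
vii → match
Total matched: 6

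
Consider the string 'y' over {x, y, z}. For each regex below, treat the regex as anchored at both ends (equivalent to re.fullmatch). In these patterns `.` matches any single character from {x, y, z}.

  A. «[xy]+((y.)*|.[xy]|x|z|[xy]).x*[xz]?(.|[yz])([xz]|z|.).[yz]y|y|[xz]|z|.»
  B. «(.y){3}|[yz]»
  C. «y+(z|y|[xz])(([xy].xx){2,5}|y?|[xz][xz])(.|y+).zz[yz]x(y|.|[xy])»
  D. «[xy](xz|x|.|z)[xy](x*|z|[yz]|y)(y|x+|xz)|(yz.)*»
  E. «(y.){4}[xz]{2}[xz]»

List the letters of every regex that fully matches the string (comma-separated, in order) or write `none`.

A, B

A → match
B → match
C → no match
D → no match
E → no match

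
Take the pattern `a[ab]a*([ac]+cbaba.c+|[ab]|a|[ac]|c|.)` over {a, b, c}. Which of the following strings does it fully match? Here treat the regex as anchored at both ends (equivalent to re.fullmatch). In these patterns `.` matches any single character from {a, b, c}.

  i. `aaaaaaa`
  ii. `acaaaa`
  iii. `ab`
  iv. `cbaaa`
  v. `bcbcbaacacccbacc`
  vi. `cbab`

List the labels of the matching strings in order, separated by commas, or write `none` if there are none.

i → match
ii → no match
iii → no match
iv → no match — must start with `a`
v → no match — must start with `a`
vi → no match — must start with `a`

i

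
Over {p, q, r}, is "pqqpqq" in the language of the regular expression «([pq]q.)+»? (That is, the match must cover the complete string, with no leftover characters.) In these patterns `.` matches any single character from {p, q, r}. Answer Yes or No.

Yes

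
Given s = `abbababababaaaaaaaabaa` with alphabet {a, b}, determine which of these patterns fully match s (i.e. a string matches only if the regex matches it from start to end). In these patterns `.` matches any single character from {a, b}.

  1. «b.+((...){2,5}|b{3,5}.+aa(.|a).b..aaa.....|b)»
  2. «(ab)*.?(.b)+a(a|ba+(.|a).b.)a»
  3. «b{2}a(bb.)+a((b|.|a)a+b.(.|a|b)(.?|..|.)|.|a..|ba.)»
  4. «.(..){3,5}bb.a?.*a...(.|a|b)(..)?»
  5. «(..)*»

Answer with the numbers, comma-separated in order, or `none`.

2, 5

1 → no match — must start with `b`
2 → match
3 → no match — must start with `b`
4 → no match
5 → match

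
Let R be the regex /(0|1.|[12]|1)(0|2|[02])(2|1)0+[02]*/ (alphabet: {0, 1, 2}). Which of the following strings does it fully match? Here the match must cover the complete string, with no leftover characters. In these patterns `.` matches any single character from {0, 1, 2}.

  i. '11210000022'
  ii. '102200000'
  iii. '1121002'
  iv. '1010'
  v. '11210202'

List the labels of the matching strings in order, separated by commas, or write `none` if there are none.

i, ii, iii, iv, v

i → match
ii → match
iii → match
iv → match
v → match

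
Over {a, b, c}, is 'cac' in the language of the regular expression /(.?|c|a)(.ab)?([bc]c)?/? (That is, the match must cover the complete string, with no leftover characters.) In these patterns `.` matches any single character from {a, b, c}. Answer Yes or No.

No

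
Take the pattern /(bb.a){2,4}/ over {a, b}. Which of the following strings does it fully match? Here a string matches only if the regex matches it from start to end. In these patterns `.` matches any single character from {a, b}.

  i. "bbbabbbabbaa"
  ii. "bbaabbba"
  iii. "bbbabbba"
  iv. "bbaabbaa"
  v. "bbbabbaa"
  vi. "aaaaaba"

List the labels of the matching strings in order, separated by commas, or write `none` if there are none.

i → match
ii → match
iii → match
iv → match
v → match
vi → no match — must start with "bb"

i, ii, iii, iv, v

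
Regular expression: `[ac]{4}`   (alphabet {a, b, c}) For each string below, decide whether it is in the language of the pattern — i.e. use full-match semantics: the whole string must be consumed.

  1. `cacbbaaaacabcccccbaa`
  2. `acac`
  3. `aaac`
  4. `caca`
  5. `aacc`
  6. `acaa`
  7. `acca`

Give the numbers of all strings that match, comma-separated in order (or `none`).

2, 3, 4, 5, 6, 7

1 → no match
2 → match
3 → match
4 → match
5 → match
6 → match
7 → match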